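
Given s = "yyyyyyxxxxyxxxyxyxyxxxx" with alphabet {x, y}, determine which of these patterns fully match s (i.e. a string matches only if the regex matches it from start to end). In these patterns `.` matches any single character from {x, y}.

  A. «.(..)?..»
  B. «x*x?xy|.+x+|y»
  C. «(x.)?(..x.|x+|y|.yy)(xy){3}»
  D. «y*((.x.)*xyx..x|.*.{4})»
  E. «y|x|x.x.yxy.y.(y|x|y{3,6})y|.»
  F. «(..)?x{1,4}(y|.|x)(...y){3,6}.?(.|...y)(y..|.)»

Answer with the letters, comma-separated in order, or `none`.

B, D

A → no match
B → match
C → no match — must end with "xy"
D → match
E → no match
F → no match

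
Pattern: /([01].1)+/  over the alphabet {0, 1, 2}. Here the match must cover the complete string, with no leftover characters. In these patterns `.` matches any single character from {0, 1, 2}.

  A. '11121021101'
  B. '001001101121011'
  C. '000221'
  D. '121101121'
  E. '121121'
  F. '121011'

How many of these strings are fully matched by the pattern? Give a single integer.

4

A → no match
B → match
C → no match
D → match
E → match
F → match
Total matched: 4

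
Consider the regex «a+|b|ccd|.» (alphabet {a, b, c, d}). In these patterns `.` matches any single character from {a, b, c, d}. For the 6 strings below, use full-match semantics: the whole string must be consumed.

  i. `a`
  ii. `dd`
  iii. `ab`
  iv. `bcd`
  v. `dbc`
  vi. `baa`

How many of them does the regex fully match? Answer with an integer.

i → match
ii → no match
iii → no match
iv → no match
v → no match
vi → no match
Total matched: 1

1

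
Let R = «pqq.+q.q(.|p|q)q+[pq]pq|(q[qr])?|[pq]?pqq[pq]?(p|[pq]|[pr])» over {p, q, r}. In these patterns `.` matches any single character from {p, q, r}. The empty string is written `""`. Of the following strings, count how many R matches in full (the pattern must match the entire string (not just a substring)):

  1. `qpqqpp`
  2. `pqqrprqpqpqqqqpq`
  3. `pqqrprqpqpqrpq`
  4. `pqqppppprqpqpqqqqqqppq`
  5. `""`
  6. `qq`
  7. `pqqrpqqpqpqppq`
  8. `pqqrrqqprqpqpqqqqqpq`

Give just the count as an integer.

1 → match
2 → match
3 → no match
4 → match
5 → match
6 → match
7 → match
8 → match
Total matched: 7

7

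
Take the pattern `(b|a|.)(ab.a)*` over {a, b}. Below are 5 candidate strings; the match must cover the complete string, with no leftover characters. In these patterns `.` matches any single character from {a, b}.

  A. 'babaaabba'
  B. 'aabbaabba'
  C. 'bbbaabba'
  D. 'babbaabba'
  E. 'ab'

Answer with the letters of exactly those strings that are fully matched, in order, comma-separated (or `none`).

A, B, D

A → match
B → match
C → no match
D → match
E → no match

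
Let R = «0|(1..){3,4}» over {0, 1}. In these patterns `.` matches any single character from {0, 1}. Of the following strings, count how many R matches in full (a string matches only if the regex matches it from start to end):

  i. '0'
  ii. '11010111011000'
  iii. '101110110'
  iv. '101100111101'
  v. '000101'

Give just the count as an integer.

i → match
ii → no match
iii → match
iv → match
v → no match
Total matched: 3

3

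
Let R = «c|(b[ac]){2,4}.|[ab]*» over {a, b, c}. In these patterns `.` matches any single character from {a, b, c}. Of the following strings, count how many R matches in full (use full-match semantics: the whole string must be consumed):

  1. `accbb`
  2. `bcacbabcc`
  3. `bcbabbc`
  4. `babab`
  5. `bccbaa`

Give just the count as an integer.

1. `accbb` → no match
2. `bcacbabcc` → no match
3. `bcbabbc` → no match
4. `babab` → match
5. `bccbaa` → no match
Total matched: 1

1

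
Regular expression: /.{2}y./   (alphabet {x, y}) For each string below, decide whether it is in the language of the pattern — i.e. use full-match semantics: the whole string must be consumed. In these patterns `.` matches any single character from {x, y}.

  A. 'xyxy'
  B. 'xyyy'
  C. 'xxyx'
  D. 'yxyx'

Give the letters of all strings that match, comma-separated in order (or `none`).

B, C, D

A. 'xyxy' → no match
B. 'xyyy' → match
C. 'xxyx' → match
D. 'yxyx' → match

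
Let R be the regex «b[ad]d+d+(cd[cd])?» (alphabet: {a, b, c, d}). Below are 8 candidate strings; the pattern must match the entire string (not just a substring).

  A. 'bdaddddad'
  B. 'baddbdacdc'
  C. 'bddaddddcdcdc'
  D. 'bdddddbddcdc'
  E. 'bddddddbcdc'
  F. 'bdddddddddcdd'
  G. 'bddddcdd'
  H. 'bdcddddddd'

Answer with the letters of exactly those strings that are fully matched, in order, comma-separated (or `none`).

F, G

A → no match
B → no match
C → no match
D → no match
E → no match
F → match
G → match
H → no match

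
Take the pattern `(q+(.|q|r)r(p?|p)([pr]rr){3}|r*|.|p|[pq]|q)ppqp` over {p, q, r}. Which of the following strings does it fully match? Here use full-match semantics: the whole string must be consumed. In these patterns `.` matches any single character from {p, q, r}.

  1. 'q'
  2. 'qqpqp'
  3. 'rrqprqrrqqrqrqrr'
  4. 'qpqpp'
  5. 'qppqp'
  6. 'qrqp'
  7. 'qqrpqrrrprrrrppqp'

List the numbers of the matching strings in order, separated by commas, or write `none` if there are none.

5

1 → no match — must end with 'ppqp'
2 → no match — must end with 'ppqp'
3 → no match — must end with 'ppqp'
4 → no match — must end with 'ppqp'
5 → match
6 → no match — must end with 'ppqp'
7 → no match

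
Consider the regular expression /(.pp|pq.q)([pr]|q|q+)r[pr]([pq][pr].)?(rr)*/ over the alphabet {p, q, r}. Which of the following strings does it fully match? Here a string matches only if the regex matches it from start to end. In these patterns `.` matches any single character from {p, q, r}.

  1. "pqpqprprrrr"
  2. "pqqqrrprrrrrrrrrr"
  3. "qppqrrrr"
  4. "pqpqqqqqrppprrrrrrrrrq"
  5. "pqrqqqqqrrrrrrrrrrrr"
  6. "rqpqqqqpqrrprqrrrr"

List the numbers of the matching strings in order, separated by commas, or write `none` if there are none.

1 → match
2 → match
3 → match
4 → no match
5 → match
6 → no match

1, 2, 3, 5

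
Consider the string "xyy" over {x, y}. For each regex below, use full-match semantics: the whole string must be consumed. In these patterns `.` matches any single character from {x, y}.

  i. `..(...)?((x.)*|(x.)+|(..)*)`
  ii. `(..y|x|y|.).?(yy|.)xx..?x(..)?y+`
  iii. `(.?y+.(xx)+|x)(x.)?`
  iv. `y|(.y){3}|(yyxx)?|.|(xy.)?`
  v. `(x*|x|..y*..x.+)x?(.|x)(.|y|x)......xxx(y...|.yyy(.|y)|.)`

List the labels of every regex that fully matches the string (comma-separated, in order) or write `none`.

iv

i → no match
ii → no match
iii → no match
iv → match
v → no match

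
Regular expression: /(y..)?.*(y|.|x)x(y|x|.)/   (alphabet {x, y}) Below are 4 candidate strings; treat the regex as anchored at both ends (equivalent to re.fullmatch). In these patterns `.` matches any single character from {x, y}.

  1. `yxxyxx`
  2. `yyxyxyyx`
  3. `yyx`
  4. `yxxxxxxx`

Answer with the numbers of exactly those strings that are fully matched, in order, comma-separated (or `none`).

1 → match
2 → no match
3 → no match
4 → match

1, 4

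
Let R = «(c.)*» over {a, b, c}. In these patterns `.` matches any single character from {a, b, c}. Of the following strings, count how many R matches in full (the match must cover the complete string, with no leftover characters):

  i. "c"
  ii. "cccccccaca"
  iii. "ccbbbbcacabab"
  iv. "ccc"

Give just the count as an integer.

1

i → no match
ii → match
iii → no match
iv → no match
Total matched: 1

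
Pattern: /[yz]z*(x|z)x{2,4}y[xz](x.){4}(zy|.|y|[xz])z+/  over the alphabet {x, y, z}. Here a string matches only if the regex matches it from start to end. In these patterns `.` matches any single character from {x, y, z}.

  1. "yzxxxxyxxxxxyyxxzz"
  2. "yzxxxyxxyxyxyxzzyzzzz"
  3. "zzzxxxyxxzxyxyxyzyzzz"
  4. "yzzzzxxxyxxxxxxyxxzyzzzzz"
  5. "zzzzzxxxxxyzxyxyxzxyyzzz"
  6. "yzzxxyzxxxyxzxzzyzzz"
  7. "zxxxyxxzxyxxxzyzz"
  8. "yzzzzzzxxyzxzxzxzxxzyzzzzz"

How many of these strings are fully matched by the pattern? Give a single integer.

1 → no match
2 → match
3 → match
4 → match
5 → match
6 → match
7 → match
8 → match
Total matched: 7

7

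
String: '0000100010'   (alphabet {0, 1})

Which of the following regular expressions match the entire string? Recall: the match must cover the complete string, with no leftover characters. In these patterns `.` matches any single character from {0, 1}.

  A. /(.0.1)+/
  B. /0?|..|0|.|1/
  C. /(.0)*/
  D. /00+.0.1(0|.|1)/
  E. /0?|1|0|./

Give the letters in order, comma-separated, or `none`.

A → no match — must end with '1'
B → no match
C → match
D → no match
E → no match

C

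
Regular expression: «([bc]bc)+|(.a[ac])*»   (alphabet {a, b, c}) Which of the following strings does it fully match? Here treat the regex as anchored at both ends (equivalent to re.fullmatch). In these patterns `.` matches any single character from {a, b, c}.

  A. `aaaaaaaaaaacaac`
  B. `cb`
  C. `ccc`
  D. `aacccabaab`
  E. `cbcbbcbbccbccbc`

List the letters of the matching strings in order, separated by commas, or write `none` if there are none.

A → match
B → no match
C → no match
D → no match
E → match

A, E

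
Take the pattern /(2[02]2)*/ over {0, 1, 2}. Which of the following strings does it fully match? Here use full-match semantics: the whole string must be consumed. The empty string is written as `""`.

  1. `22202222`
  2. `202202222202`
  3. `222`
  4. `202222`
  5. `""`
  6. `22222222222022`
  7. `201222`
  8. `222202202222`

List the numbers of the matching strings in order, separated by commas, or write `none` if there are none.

2, 3, 4, 5, 8

1 → no match
2 → match
3 → match
4 → match
5 → match
6 → no match
7 → no match
8 → match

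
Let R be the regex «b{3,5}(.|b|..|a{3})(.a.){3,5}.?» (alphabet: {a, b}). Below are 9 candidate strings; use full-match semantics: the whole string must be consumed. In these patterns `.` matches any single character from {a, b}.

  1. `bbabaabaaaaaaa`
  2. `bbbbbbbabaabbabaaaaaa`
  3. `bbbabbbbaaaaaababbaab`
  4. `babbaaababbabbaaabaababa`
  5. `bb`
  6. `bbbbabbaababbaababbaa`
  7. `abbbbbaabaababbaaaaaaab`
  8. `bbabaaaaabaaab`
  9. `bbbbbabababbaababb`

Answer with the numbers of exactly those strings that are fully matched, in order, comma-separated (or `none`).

2, 6

1 → no match
2 → match
3 → no match
4 → no match
5 → no match
6 → match
7 → no match — must start with `b`
8 → no match
9 → no match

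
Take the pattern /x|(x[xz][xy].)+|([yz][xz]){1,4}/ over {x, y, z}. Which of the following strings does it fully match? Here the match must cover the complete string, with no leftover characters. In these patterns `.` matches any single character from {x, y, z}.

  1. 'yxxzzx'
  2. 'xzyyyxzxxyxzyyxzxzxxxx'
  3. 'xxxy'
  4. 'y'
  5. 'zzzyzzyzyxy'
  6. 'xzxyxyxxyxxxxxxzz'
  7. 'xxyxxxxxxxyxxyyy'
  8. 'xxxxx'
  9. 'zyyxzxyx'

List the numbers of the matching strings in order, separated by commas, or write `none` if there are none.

3

1. 'yxxzzx' → no match
2 → no match
3. 'xxxy' → match
4. 'y' → no match
5. 'zzzyzzyzyxy' → no match
6 → no match
7 → no match
8. 'xxxxx' → no match
9. 'zyyxzxyx' → no match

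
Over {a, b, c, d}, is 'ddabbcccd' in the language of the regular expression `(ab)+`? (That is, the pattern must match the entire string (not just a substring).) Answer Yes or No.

No

Every match must start with 'ab', but 'ddabbcccd' does not.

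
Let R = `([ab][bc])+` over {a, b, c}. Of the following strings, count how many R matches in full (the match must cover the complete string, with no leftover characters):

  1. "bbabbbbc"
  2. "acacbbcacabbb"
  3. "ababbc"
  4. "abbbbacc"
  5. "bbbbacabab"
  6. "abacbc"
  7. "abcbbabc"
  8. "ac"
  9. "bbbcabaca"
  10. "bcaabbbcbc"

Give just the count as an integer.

5

1. "bbabbbbc" → match
2 → no match
3. "ababbc" → match
4. "abbbbacc" → no match
5. "bbbbacabab" → match
6. "abacbc" → match
7. "abcbbabc" → no match
8. "ac" → match
9. "bbbcabaca" → no match
10. "bcaabbbcbc" → no match
Total matched: 5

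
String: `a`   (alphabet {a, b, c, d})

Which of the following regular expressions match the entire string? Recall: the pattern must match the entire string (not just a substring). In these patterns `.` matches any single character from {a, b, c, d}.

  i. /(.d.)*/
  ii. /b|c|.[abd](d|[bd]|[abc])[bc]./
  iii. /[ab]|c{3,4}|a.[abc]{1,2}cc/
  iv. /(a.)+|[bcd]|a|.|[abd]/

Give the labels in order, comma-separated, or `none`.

i → no match
ii → no match
iii → match
iv → match

iii, iv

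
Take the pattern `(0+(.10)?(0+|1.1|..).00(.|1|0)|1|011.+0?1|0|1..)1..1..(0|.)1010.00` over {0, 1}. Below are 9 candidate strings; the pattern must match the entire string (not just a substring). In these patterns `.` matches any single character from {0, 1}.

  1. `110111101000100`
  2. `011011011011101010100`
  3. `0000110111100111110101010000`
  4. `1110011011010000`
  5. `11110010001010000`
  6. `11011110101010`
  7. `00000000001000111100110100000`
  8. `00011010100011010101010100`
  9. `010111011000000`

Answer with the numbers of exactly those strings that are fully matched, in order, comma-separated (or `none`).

1 → no match
2 → no match
3 → match
4 → no match
5 → match
6 → no match — must end with `00`
7 → no match
8 → match
9 → no match

3, 5, 8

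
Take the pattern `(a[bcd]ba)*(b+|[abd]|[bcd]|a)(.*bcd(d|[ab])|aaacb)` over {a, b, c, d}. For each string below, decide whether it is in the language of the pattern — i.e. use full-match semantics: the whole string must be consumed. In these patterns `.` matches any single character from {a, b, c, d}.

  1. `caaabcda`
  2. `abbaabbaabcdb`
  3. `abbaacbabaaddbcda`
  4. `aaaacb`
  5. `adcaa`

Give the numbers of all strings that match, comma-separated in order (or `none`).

1 → match
2 → match
3 → match
4 → match
5 → no match

1, 2, 3, 4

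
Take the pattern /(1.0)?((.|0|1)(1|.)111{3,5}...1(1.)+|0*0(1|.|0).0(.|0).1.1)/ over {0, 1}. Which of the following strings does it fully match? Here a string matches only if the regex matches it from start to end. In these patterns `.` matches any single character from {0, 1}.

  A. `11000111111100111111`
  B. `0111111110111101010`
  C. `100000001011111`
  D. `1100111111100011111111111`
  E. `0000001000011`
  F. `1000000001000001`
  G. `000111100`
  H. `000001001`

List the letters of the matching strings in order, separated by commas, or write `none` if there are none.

A → match
B → match
C → match
D → match
E → no match
F → no match
G. `000111100` → no match
H. `000001001` → no match

A, B, C, D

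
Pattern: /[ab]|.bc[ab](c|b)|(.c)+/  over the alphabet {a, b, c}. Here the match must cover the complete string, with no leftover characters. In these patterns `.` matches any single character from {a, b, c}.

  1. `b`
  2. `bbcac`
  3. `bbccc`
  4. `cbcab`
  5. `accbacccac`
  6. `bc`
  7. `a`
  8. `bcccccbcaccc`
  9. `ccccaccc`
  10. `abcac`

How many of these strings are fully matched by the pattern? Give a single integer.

1 → match
2 → match
3 → no match
4 → match
5 → no match
6 → match
7 → match
8 → match
9 → match
10 → match
Total matched: 8

8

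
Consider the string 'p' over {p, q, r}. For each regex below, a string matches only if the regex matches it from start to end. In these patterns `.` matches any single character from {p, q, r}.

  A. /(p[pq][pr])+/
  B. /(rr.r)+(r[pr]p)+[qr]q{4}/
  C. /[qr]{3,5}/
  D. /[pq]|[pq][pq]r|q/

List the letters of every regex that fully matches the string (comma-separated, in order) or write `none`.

A → no match
B → no match — must start with 'rr'
C → no match
D → match

D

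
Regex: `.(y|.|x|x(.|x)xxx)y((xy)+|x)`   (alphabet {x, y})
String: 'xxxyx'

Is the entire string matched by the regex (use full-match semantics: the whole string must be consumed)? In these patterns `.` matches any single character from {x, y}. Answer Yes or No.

No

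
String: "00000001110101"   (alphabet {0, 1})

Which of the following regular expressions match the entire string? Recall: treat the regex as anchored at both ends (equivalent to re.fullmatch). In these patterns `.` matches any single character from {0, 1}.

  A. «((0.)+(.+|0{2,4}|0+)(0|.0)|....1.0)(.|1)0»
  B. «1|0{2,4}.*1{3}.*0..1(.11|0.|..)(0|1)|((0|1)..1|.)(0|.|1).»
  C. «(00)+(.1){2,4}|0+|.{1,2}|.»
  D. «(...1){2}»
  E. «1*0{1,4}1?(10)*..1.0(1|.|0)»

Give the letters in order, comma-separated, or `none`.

A → no match — must end with "0"
B → no match
C → match
D → no match
E → no match

C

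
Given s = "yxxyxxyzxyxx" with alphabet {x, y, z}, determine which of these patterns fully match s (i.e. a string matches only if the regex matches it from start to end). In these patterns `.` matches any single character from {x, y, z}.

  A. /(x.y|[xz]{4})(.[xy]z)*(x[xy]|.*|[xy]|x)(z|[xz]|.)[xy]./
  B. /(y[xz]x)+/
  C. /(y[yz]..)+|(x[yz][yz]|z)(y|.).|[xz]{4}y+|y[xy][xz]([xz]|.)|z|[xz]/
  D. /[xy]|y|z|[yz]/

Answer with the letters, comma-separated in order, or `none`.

B

A → no match
B → match
C → no match
D → no match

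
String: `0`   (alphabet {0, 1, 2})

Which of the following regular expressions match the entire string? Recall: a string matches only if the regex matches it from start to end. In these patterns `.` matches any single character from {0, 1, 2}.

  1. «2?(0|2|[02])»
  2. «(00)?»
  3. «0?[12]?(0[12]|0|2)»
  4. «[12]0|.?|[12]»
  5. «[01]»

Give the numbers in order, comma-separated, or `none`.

1 → match
2 → no match
3 → match
4 → match
5 → match

1, 3, 4, 5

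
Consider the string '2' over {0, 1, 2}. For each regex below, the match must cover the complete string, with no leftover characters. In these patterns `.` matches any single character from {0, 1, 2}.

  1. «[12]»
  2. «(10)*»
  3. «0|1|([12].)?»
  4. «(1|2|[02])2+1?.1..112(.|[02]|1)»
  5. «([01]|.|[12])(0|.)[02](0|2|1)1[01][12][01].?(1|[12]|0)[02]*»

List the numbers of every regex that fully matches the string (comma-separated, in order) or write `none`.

1 → match
2 → no match
3 → no match
4 → no match
5 → no match

1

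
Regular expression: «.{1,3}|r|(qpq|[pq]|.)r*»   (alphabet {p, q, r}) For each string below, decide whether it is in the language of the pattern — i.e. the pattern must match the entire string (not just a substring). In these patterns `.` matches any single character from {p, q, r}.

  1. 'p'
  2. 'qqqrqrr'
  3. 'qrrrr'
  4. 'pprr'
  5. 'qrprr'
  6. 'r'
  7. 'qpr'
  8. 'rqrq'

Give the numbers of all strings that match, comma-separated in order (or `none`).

1, 3, 6, 7

1 → match
2 → no match
3 → match
4 → no match
5 → no match
6 → match
7 → match
8 → no match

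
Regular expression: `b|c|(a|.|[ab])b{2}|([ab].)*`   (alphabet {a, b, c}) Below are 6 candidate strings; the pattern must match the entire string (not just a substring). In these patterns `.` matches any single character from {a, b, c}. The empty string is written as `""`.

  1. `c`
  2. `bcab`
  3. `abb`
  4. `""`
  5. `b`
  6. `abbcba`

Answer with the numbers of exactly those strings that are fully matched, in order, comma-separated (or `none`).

1, 2, 3, 4, 5, 6

1 → match
2 → match
3 → match
4 → match
5 → match
6 → match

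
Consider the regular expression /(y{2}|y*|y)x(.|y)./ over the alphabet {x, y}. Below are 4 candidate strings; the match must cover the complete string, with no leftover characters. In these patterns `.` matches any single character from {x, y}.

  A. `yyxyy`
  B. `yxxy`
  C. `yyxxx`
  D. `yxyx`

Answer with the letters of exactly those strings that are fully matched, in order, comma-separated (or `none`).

A, B, C, D

A. `yyxyy` → match
B. `yxxy` → match
C. `yyxxx` → match
D. `yxyx` → match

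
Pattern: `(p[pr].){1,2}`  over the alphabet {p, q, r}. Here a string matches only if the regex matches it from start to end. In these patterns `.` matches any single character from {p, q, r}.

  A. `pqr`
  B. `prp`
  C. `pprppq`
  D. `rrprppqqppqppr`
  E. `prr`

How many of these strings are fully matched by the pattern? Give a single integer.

A → no match
B → match
C → match
D → no match — must start with `p`
E → match
Total matched: 3

3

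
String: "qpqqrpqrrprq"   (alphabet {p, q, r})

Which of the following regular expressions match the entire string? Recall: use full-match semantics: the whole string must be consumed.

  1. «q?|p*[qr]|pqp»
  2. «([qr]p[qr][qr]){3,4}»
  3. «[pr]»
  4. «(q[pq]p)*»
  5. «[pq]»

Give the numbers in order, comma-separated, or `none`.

2

1 → no match
2 → match
3 → no match
4 → no match
5 → no match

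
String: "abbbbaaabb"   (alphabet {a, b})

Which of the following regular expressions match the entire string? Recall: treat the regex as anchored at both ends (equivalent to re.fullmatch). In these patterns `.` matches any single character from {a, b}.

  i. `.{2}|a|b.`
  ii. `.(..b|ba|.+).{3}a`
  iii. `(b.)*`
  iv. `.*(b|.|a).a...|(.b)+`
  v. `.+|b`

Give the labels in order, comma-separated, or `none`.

i → no match
ii → no match — must end with "a"
iii → no match
iv → match
v → match

iv, v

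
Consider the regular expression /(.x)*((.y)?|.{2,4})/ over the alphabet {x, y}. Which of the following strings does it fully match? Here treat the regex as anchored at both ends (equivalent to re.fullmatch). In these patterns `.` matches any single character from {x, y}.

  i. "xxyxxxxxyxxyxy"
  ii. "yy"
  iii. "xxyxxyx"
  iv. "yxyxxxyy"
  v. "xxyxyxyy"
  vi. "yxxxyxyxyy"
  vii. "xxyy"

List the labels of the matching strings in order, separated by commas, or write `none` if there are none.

i, ii, iii, iv, v, vi, vii

i → match
ii → match
iii → match
iv → match
v → match
vi → match
vii → match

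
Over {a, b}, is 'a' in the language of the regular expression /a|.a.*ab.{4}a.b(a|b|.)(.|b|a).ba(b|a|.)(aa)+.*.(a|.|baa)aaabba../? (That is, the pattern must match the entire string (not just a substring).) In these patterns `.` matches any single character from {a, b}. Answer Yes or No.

Yes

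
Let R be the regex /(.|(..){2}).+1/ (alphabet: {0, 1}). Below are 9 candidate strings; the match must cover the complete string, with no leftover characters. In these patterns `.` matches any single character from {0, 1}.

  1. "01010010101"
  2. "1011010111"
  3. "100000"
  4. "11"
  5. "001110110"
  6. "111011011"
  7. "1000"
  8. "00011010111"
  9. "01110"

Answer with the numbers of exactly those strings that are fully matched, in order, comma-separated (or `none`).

1, 2, 6, 8

1 → match
2 → match
3 → no match — must end with "1"
4 → no match
5 → no match — must end with "1"
6 → match
7 → no match — must end with "1"
8 → match
9 → no match — must end with "1"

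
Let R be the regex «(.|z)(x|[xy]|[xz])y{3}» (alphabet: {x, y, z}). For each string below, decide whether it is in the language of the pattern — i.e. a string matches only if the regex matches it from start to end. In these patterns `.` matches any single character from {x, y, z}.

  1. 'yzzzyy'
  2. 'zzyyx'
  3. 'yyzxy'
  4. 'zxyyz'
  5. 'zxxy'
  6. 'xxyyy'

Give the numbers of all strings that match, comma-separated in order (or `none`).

1 → no match
2 → no match — must end with 'y'
3 → no match
4 → no match — must end with 'y'
5 → no match
6 → match

6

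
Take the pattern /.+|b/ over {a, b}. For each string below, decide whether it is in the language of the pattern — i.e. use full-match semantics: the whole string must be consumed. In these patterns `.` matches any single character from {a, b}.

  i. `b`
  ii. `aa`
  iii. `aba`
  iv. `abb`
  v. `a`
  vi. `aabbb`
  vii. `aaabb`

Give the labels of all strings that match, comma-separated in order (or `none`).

i, ii, iii, iv, v, vi, vii

i → match
ii → match
iii → match
iv → match
v → match
vi → match
vii → match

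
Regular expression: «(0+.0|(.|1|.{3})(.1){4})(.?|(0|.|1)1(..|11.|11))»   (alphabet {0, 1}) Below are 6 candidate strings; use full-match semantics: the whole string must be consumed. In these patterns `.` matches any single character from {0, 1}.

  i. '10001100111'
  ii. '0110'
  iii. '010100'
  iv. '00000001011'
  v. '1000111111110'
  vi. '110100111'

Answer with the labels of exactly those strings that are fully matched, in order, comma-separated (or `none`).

i. '10001100111' → no match
ii. '0110' → no match
iii. '010100' → no match
iv. '00000001011' → no match
v → no match
vi. '110100111' → no match

none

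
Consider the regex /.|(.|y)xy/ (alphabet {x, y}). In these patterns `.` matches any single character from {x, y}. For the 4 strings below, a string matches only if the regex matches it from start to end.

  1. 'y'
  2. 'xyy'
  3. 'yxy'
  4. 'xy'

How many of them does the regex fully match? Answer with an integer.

1 → match
2 → no match
3 → match
4 → no match
Total matched: 2

2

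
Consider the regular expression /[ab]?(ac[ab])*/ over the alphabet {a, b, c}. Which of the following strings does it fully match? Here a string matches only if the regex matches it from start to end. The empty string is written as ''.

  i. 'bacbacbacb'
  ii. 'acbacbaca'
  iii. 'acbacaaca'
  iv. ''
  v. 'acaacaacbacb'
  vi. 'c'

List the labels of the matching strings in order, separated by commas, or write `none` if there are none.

i, ii, iii, iv, v

i → match
ii → match
iii → match
iv → match
v → match
vi → no match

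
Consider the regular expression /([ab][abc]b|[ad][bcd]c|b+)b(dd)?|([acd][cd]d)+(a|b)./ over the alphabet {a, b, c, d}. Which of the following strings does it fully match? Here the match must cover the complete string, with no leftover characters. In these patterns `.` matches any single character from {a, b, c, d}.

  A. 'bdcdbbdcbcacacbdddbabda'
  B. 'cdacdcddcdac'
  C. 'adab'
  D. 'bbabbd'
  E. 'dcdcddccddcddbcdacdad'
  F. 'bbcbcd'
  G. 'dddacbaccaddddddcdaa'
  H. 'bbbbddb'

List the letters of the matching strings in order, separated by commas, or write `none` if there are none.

A → no match
B → no match
C → no match
D → no match
E → no match
F → no match
G → no match
H → no match

none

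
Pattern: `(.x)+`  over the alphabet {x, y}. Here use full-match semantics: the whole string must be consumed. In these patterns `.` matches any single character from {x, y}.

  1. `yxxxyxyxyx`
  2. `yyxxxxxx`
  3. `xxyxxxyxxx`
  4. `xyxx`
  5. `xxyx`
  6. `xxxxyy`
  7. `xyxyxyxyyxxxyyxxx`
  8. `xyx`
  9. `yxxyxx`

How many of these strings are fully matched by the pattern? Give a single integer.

1 → match
2 → no match
3 → match
4 → no match
5 → match
6 → no match — must end with `x`
7 → no match
8 → no match
9 → no match
Total matched: 3

3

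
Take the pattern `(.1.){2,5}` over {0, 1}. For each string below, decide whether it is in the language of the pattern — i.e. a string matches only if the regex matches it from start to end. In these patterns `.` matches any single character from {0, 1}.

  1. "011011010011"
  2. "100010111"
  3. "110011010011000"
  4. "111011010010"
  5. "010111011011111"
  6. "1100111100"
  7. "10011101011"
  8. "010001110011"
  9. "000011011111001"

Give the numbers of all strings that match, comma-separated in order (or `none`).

1 → match
2 → no match
3 → no match
4 → match
5 → match
6 → no match
7 → no match
8 → no match
9 → no match

1, 4, 5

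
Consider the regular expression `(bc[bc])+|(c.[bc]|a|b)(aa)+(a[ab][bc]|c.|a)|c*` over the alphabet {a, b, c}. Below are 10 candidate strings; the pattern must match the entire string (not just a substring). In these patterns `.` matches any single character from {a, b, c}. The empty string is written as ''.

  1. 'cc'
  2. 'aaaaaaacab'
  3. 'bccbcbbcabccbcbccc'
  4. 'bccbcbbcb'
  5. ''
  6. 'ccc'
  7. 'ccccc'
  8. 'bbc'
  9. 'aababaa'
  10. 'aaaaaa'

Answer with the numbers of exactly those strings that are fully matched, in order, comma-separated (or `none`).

1 → match
2 → no match
3 → no match
4 → match
5 → match
6 → match
7 → match
8 → no match
9 → no match
10 → match

1, 4, 5, 6, 7, 10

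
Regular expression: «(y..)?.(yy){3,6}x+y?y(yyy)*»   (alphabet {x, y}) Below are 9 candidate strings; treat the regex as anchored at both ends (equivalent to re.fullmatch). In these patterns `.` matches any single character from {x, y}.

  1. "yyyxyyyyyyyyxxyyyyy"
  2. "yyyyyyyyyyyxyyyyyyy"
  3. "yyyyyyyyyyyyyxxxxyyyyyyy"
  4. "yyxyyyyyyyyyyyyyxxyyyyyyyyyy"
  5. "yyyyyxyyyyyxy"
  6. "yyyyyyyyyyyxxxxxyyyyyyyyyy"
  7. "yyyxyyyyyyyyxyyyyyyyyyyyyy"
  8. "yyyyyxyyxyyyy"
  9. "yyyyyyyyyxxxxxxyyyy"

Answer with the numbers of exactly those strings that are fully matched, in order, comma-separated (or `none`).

1 → match
2 → match
3 → match
4 → match
5 → no match
6 → match
7 → match
8 → no match
9 → match

1, 2, 3, 4, 6, 7, 9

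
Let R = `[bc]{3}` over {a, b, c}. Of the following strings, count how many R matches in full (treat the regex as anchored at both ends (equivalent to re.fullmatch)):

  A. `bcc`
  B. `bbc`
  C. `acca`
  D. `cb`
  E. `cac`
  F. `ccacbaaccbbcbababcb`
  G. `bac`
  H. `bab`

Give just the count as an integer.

A → match
B → match
C → no match
D → no match
E → no match
F → no match
G → no match
H → no match
Total matched: 2

2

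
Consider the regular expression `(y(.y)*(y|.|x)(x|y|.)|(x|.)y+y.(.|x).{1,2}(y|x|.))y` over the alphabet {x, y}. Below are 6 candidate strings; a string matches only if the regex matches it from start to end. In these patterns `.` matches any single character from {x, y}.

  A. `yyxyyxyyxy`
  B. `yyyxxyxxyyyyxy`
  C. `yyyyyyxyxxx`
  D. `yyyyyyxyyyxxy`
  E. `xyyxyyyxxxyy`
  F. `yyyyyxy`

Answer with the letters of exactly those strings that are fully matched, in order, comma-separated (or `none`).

A → no match
B → no match
C → no match — must end with `y`
D → no match
E → no match
F → no match

none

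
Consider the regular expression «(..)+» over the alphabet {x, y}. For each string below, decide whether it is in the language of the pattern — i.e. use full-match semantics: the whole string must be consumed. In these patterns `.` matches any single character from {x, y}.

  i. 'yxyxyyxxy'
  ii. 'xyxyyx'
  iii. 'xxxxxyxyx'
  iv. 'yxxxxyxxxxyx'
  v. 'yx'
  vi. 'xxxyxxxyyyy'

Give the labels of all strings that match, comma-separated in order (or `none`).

i → no match
ii → match
iii → no match
iv → match
v → match
vi → no match

ii, iv, v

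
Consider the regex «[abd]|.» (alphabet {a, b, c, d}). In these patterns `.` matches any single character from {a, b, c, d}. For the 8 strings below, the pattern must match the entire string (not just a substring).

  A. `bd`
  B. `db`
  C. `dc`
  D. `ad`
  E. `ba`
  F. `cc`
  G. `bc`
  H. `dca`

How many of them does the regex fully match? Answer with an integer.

0

A → no match
B → no match
C → no match
D → no match
E → no match
F → no match
G → no match
H → no match
Total matched: 0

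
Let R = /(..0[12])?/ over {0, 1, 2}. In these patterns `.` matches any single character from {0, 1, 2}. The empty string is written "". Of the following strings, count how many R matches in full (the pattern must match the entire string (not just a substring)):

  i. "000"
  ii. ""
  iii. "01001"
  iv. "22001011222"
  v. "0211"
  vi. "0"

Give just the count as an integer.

1

i → no match
ii → match
iii → no match
iv → no match
v → no match
vi → no match
Total matched: 1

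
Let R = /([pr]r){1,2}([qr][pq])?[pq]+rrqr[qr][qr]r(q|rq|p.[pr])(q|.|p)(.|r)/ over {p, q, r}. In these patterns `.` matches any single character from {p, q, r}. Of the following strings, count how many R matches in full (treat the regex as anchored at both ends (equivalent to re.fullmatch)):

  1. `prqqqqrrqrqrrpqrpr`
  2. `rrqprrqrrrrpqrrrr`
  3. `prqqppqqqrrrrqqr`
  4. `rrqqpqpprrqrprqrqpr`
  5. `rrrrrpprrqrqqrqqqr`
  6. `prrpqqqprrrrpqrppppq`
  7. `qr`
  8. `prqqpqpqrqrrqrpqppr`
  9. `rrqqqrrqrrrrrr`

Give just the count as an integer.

1 → match
2 → no match
3 → no match
4 → no match
5 → no match
6 → no match
7 → no match
8 → no match
9 → no match
Total matched: 1

1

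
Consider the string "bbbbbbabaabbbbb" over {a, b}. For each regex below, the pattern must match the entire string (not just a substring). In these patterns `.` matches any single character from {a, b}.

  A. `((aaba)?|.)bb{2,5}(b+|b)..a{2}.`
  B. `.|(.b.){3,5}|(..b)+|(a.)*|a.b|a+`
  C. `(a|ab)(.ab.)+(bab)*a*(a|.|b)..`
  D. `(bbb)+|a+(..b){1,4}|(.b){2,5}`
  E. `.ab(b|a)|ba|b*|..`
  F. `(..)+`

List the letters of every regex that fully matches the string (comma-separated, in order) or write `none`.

A → no match
B → match
C → no match
D → no match
E → no match
F → no match

B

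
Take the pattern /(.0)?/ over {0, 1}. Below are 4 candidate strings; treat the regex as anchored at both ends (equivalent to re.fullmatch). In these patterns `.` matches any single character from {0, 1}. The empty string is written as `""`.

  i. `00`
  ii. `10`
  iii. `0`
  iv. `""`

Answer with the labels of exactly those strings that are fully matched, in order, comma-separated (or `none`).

i → match
ii → match
iii → no match
iv → match

i, ii, iv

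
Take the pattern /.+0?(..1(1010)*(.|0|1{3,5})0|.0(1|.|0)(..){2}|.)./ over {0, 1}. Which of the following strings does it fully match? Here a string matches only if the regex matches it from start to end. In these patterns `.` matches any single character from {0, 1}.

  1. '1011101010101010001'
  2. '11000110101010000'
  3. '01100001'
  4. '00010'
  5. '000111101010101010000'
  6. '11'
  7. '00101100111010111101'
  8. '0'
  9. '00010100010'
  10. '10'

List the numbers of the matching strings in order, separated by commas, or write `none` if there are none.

1, 2, 3, 4, 5, 7, 9

1 → match
2 → match
3 → match
4 → match
5 → match
6 → no match
7 → match
8 → no match
9 → match
10 → no match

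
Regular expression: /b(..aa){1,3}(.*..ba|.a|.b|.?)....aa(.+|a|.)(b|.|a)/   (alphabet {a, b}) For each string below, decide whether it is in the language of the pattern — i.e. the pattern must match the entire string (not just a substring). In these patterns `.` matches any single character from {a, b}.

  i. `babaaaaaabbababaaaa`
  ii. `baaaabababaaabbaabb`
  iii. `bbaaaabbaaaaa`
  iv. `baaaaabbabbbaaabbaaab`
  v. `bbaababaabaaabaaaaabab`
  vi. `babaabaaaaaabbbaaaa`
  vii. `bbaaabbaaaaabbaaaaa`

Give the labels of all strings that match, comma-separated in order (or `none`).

i, ii, iii, iv, vi, vii

i → match
ii → match
iii → match
iv → match
v → no match
vi → match
vii → match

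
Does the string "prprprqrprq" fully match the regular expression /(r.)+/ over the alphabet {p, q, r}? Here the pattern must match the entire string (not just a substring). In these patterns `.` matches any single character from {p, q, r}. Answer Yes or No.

No

Every match must start with "r", but "prprprqrprq" does not.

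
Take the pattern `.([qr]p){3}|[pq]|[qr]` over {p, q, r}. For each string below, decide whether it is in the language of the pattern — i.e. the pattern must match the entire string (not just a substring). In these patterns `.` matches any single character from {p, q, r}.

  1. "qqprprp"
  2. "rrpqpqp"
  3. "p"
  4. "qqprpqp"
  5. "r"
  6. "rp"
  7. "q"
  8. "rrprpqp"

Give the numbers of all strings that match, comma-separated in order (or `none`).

1, 2, 3, 4, 5, 7, 8

1 → match
2 → match
3 → match
4 → match
5 → match
6 → no match
7 → match
8 → match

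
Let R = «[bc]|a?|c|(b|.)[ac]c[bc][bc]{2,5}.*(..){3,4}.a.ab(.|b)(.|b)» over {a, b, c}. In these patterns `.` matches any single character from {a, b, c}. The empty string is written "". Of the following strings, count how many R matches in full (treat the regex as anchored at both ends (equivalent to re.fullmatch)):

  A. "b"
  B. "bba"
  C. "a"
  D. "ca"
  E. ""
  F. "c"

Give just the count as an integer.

A → match
B → no match
C → match
D → no match
E → match
F → match
Total matched: 4

4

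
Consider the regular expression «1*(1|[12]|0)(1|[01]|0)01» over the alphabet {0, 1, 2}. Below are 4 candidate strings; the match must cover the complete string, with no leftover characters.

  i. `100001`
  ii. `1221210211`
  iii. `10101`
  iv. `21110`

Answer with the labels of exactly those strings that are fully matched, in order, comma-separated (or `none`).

iii

i. `100001` → no match
ii. `1221210211` → no match — must end with `01`
iii. `10101` → match
iv. `21110` → no match — must end with `01`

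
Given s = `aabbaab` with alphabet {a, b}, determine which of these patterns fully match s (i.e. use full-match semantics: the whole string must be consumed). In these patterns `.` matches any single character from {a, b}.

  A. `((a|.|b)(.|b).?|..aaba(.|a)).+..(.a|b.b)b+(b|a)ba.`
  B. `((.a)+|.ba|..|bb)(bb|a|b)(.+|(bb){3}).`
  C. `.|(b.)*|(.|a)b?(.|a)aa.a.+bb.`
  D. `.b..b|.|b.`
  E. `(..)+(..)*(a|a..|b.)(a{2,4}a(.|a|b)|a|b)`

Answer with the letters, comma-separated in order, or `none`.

A → no match
B → match
C → no match
D → no match
E → no match

B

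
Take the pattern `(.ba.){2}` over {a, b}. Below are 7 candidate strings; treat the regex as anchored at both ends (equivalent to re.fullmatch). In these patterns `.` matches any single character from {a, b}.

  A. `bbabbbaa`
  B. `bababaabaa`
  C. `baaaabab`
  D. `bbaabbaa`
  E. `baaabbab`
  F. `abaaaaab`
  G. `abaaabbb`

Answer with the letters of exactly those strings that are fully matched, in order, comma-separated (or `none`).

A. `bbabbbaa` → match
B. `bababaabaa` → no match
C. `baaaabab` → no match
D. `bbaabbaa` → match
E. `baaabbab` → no match
F. `abaaaaab` → no match
G. `abaaabbb` → no match

A, D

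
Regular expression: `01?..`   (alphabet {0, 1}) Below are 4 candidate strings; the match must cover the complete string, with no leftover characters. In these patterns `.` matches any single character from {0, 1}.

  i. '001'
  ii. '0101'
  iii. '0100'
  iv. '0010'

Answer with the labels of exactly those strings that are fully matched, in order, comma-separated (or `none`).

i, ii, iii

i → match
ii → match
iii → match
iv → no match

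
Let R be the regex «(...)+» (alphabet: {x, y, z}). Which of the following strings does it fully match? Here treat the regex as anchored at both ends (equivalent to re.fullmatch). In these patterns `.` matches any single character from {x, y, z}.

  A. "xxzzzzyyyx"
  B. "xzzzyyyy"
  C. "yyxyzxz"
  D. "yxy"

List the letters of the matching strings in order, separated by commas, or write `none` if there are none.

D

A → no match
B → no match
C → no match
D → match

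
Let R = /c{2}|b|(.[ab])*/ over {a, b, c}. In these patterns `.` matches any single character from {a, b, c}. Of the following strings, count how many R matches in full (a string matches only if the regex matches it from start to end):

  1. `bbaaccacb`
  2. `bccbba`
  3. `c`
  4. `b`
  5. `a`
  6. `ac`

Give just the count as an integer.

1

1 → no match
2 → no match
3 → no match
4 → match
5 → no match
6 → no match
Total matched: 1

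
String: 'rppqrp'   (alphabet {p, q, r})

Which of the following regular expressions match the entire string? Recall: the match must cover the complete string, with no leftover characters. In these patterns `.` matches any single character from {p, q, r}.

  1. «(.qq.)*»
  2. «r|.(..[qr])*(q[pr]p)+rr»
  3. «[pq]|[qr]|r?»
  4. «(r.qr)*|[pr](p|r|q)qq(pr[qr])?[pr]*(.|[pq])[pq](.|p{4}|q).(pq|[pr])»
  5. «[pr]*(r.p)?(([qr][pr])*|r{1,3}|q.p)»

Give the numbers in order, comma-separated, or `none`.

1 → no match
2 → no match
3 → no match
4 → no match
5 → match

5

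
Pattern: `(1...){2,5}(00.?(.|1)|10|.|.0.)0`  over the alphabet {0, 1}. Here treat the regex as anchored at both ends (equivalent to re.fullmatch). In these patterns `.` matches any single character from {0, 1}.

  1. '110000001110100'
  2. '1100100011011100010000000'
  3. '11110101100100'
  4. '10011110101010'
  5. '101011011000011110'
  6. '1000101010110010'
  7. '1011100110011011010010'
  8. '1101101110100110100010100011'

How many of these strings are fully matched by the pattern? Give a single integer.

2

1 → no match
2 → no match
3 → no match
4 → match
5 → no match
6 → match
7 → no match
8 → no match — must end with '0'
Total matched: 2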